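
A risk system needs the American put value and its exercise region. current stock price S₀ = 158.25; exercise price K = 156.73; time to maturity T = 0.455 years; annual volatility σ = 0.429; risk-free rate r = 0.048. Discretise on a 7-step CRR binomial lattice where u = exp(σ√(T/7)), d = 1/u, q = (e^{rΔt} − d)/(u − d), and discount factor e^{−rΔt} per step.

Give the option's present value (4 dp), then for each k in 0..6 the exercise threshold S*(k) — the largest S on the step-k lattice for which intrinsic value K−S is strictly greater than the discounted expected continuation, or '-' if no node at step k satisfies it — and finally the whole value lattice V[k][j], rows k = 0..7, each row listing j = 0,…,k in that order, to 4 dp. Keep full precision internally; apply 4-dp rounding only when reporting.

Δt=0.06500  u=1.11558  d=0.89640  q=0.48694  discount=0.99688
step 7 (expiry): payoffs max(K−S,0) = 83.1364 65.1415 42.7464 14.8755 0.0000 0.0000 0.0000 0.0000
step 6: (k=6,j=0): S=82.0995, (K−S)⁺=74.6305, hold=74.1422 ⇒ V=74.6305 exercise | (k=6,j=1): S=102.1743, (K−S)⁺=54.5557, hold=54.0675 ⇒ V=54.5557 exercise | (k=6,j=2): S=127.1577, (K−S)⁺=29.5723, hold=29.0841 ⇒ V=29.5723 exercise | (k=6,j=3): S=158.2500, (K−S)⁺=0.0000, hold=7.6082 ⇒ V=7.6082 continue | (k=6,j=4): S=196.9449, (K−S)⁺=0.0000, hold=0.0000 ⇒ V=0.0000 continue | (k=6,j=5): S=245.1014, (K−S)⁺=0.0000, hold=0.0000 ⇒ V=0.0000 continue | (k=6,j=6): S=305.0330, (K−S)⁺=0.0000, hold=0.0000 ⇒ V=0.0000 continue  boundary S*=127.1577
step 5: (k=5,j=0): S=91.5885, (K−S)⁺=65.1415, hold=64.6532 ⇒ V=65.1415 exercise | (k=5,j=1): S=113.9836, (K−S)⁺=42.7464, hold=42.2582 ⇒ V=42.7464 exercise | (k=5,j=2): S=141.8545, (K−S)⁺=14.8755, hold=18.8183 ⇒ V=18.8183 continue | (k=5,j=3): S=176.5405, (K−S)⁺=0.0000, hold=3.8913 ⇒ V=3.8913 continue | (k=5,j=4): S=219.7077, (K−S)⁺=0.0000, hold=0.0000 ⇒ V=0.0000 continue | (k=5,j=5): S=273.4301, (K−S)⁺=0.0000, hold=0.0000 ⇒ V=0.0000 continue  boundary S*=113.9836
step 4: (k=4,j=0): S=102.1743, (K−S)⁺=54.5557, hold=54.0675 ⇒ V=54.5557 exercise | (k=4,j=1): S=127.1577, (K−S)⁺=29.5723, hold=30.9980 ⇒ V=30.9980 continue | (k=4,j=2): S=158.2500, (K−S)⁺=0.0000, hold=11.5138 ⇒ V=11.5138 continue | (k=4,j=3): S=196.9449, (K−S)⁺=0.0000, hold=1.9903 ⇒ V=1.9903 continue | (k=4,j=4): S=245.1014, (K−S)⁺=0.0000, hold=0.0000 ⇒ V=0.0000 continue  boundary S*=102.1743
step 3: (k=3,j=0): S=113.9836, (K−S)⁺=42.7464, hold=42.9503 ⇒ V=42.9503 continue | (k=3,j=1): S=141.8545, (K−S)⁺=14.8755, hold=21.4433 ⇒ V=21.4433 continue | (k=3,j=2): S=176.5405, (K−S)⁺=0.0000, hold=6.8550 ⇒ V=6.8550 continue | (k=3,j=3): S=219.7077, (K−S)⁺=0.0000, hold=1.0179 ⇒ V=1.0179 continue  boundary S*=-
step 2: (k=2,j=0): S=127.1577, (K−S)⁺=29.5723, hold=32.3765 ⇒ V=32.3765 continue | (k=2,j=1): S=158.2500, (K−S)⁺=0.0000, hold=14.2950 ⇒ V=14.2950 continue | (k=2,j=2): S=196.9449, (K−S)⁺=0.0000, hold=4.0002 ⇒ V=4.0002 continue  boundary S*=-
step 1: (k=1,j=0): S=141.8545, (K−S)⁺=14.8755, hold=23.4984 ⇒ V=23.4984 continue | (k=1,j=1): S=176.5405, (K−S)⁺=0.0000, hold=9.2531 ⇒ V=9.2531 continue  boundary S*=-
step 0: (k=0,j=0): S=158.2500, (K−S)⁺=0.0000, hold=16.5102 ⇒ V=16.5102 continue  boundary S*=-

price = 16.5102
boundary = - - - - 102.1743 113.9836 127.1577
tree:
16.5102
23.4984 9.2531
32.3765 14.2950 4.0002
42.9503 21.4433 6.8550 1.0179
54.5557 30.9980 11.5138 1.9903 0.0000
65.1415 42.7464 18.8183 3.8913 0.0000 0.0000
74.6305 54.5557 29.5723 7.6082 0.0000 0.0000 0.0000
83.1364 65.1415 42.7464 14.8755 0.0000 0.0000 0.0000 0.0000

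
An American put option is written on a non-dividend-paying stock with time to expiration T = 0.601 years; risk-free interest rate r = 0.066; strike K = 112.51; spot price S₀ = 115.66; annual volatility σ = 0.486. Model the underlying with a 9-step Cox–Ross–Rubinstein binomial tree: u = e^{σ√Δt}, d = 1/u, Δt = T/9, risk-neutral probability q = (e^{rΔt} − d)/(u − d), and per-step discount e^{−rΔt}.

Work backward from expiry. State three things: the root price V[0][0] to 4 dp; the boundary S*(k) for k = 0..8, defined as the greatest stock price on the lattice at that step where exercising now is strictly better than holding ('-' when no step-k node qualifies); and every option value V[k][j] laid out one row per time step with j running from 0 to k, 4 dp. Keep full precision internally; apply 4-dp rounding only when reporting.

price = 14.0451
boundary = - - - - 69.9862 61.7262 69.9862 79.3515 89.9700
tree:
14.0451
19.3781 8.5365
25.9995 12.5564 4.3656
33.8163 17.9747 6.9443 1.6799
42.5238 24.9211 10.7968 2.9359 0.3679
50.7838 33.2748 16.3191 5.0587 0.7191 0.0000
58.0689 42.5238 23.8023 8.5587 1.4057 0.0000 0.0000
64.4942 50.7838 33.1585 14.1306 2.7479 0.0000 0.0000 0.0000
70.1611 58.0689 42.5238 22.5400 5.3716 0.0000 0.0000 0.0000 0.0000
75.1593 64.4942 50.7838 33.1585 10.5005 0.0000 0.0000 0.0000 0.0000 0.0000

Δt=0.06678, u=1.13382, d=0.88198, q=0.48618, disc=e^(-rΔt)=0.99560
k=9 terminal: V=max(K-S,0) → 75.1593 64.4942 50.7838 33.1585 10.5005 0.0000 0.0000 0.0000 0.0000 0.0000
k=8: j=0 S=42.3489 intr=70.1611 cont=69.6664 V=70.1611[EX]; j=1 S=54.4411 intr=58.0689 cont=57.5741 V=58.0689[EX]; j=2 S=69.9862 intr=42.5238 cont=42.0290 V=42.5238[EX]; j=3 S=89.9700 intr=22.5400 cont=22.0452 V=22.5400[EX]; j=4 S=115.6600 intr=0.0000 cont=5.3716 V=5.3716[hold]; j=5 S=148.6855 intr=0.0000 cont=0.0000 V=0.0000[hold]; j=6 S=191.1410 intr=0.0000 cont=0.0000 V=0.0000[hold]; j=7 S=245.7193 intr=0.0000 cont=0.0000 V=0.0000[hold]; j=8 S=315.8819 intr=0.0000 cont=0.0000 V=0.0000[hold]  S*(8)=89.9700
k=7: j=0 S=48.0158 intr=64.4942 cont=63.9994 V=64.4942[EX]; j=1 S=61.7262 intr=50.7838 cont=50.2890 V=50.7838[EX]; j=2 S=79.3515 intr=33.1585 cont=32.6637 V=33.1585[EX]; j=3 S=102.0095 intr=10.5005 cont=14.1306 V=14.1306[hold]; j=4 S=131.1372 intr=0.0000 cont=2.7479 V=2.7479[hold]; j=5 S=168.5820 intr=0.0000 cont=0.0000 V=0.0000[hold]; j=6 S=216.7188 intr=0.0000 cont=0.0000 V=0.0000[hold]; j=7 S=278.6006 intr=0.0000 cont=0.0000 V=0.0000[hold]  S*(7)=79.3515
k=6: j=0 S=54.4411 intr=58.0689 cont=57.5741 V=58.0689[EX]; j=1 S=69.9862 intr=42.5238 cont=42.0290 V=42.5238[EX]; j=2 S=89.9700 intr=22.5400 cont=23.8023 V=23.8023[hold]; j=3 S=115.6600 intr=0.0000 cont=8.5587 V=8.5587[hold]; j=4 S=148.6855 intr=0.0000 cont=1.4057 V=1.4057[hold]; j=5 S=191.1410 intr=0.0000 cont=0.0000 V=0.0000[hold]; j=6 S=245.7193 intr=0.0000 cont=0.0000 V=0.0000[hold]  S*(6)=69.9862
k=5: j=0 S=61.7262 intr=50.7838 cont=50.2890 V=50.7838[EX]; j=1 S=79.3515 intr=33.1585 cont=33.2748 V=33.2748[hold]; j=2 S=102.0095 intr=10.5005 cont=16.3191 V=16.3191[hold]; j=3 S=131.1372 intr=0.0000 cont=5.0587 V=5.0587[hold]; j=4 S=168.5820 intr=0.0000 cont=0.7191 V=0.7191[hold]; j=5 S=216.7188 intr=0.0000 cont=0.0000 V=0.0000[hold]  S*(5)=61.7262
k=4: j=0 S=69.9862 intr=42.5238 cont=42.0853 V=42.5238[EX]; j=1 S=89.9700 intr=22.5400 cont=24.9211 V=24.9211[hold]; j=2 S=115.6600 intr=0.0000 cont=10.7968 V=10.7968[hold]; j=3 S=148.6855 intr=0.0000 cont=2.9359 V=2.9359[hold]; j=4 S=191.1410 intr=0.0000 cont=0.3679 V=0.3679[hold]  S*(4)=69.9862
k=3: j=0 S=79.3515 intr=33.1585 cont=33.8163 V=33.8163[hold]; j=1 S=102.0095 intr=10.5005 cont=17.9747 V=17.9747[hold]; j=2 S=131.1372 intr=0.0000 cont=6.9443 V=6.9443[hold]; j=3 S=168.5820 intr=0.0000 cont=1.6799 V=1.6799[hold]  S*(3)=-
k=2: j=0 S=89.9700 intr=22.5400 cont=25.9995 V=25.9995[hold]; j=1 S=115.6600 intr=0.0000 cont=12.5564 V=12.5564[hold]; j=2 S=148.6855 intr=0.0000 cont=4.3656 V=4.3656[hold]  S*(2)=-
k=1: j=0 S=102.0095 intr=10.5005 cont=19.3781 V=19.3781[hold]; j=1 S=131.1372 intr=0.0000 cont=8.5365 V=8.5365[hold]  S*(1)=-
k=0: j=0 S=115.6600 intr=0.0000 cont=14.0451 V=14.0451[hold]  S*(0)=-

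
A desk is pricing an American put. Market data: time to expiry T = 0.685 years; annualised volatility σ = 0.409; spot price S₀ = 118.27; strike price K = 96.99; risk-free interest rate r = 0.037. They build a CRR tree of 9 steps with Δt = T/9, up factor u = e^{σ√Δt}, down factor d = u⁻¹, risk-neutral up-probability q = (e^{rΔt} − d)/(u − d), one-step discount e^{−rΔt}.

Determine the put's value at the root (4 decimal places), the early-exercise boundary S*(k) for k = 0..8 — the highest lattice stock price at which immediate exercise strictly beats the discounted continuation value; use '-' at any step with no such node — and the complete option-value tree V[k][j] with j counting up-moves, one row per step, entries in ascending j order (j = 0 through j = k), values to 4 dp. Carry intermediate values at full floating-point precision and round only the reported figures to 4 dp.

price = 5.7195
boundary = - - - - - 67.2751 60.0967 67.2751 75.3110
tree:
5.7195
8.4356 2.8605
12.1331 4.5474 1.0807
16.9484 7.0760 1.8813 0.2346
22.8838 10.7266 3.2298 0.4562 0.0000
29.7149 15.7428 5.4475 0.8871 0.0000 0.0000
36.8933 22.1863 8.9730 1.7249 0.0000 0.0000 0.0000
43.3058 29.7149 14.2985 3.3542 0.0000 0.0000 0.0000 0.0000
49.0341 36.8933 21.6790 6.5225 0.0000 0.0000 0.0000 0.0000 0.0000
54.1511 43.3058 29.7149 12.6832 0.0000 0.0000 0.0000 0.0000 0.0000 0.0000

Δt=0.07611, u=1.11945, d=0.89330, q=0.48429, disc=e^(-rΔt)=0.99719
k=9 terminal: V=max(K-S,0) → 54.1511 43.3058 29.7149 12.6832 0.0000 0.0000 0.0000 0.0000 0.0000 0.0000
k=8: j=0 S=47.9559 intr=49.0341 cont=48.7613 V=49.0341[EX]; j=1 S=60.0967 intr=36.8933 cont=36.6206 V=36.8933[EX]; j=2 S=75.3110 intr=21.6790 cont=21.4062 V=21.6790[EX]; j=3 S=94.3771 intr=2.6129 cont=6.5225 V=6.5225[hold]; j=4 S=118.2700 intr=0.0000 cont=0.0000 V=0.0000[hold]; j=5 S=148.2117 intr=0.0000 cont=0.0000 V=0.0000[hold]; j=6 S=185.7337 intr=0.0000 cont=0.0000 V=0.0000[hold]; j=7 S=232.7548 intr=0.0000 cont=0.0000 V=0.0000[hold]; j=8 S=291.6800 intr=0.0000 cont=0.0000 V=0.0000[hold]  S*(8)=75.3110
k=7: j=0 S=53.6842 intr=43.3058 cont=43.0330 V=43.3058[EX]; j=1 S=67.2751 intr=29.7149 cont=29.4421 V=29.7149[EX]; j=2 S=84.3068 intr=12.6832 cont=14.2985 V=14.2985[hold]; j=3 S=105.6503 intr=0.0000 cont=3.3542 V=3.3542[hold]; j=4 S=132.3971 intr=0.0000 cont=0.0000 V=0.0000[hold]; j=5 S=165.9154 intr=0.0000 cont=0.0000 V=0.0000[hold]; j=6 S=207.9192 intr=0.0000 cont=0.0000 V=0.0000[hold]; j=7 S=260.5570 intr=0.0000 cont=0.0000 V=0.0000[hold]  S*(7)=67.2751
k=6: j=0 S=60.0967 intr=36.8933 cont=36.6206 V=36.8933[EX]; j=1 S=75.3110 intr=21.6790 cont=22.1863 V=22.1863[hold]; j=2 S=94.3771 intr=2.6129 cont=8.9730 V=8.9730[hold]; j=3 S=118.2700 intr=0.0000 cont=1.7249 V=1.7249[hold]; j=4 S=148.2117 intr=0.0000 cont=0.0000 V=0.0000[hold]; j=5 S=185.7337 intr=0.0000 cont=0.0000 V=0.0000[hold]; j=6 S=232.7548 intr=0.0000 cont=0.0000 V=0.0000[hold]  S*(6)=60.0967
k=5: j=0 S=67.2751 intr=29.7149 cont=29.6871 V=29.7149[EX]; j=1 S=84.3068 intr=12.6832 cont=15.7428 V=15.7428[hold]; j=2 S=105.6503 intr=0.0000 cont=5.4475 V=5.4475[hold]; j=3 S=132.3971 intr=0.0000 cont=0.8871 V=0.8871[hold]; j=4 S=165.9154 intr=0.0000 cont=0.0000 V=0.0000[hold]; j=5 S=207.9192 intr=0.0000 cont=0.0000 V=0.0000[hold]  S*(5)=67.2751
k=4: j=0 S=75.3110 intr=21.6790 cont=22.8838 V=22.8838[hold]; j=1 S=94.3771 intr=2.6129 cont=10.7266 V=10.7266[hold]; j=2 S=118.2700 intr=0.0000 cont=3.2298 V=3.2298[hold]; j=3 S=148.2117 intr=0.0000 cont=0.4562 V=0.4562[hold]; j=4 S=185.7337 intr=0.0000 cont=0.0000 V=0.0000[hold]  S*(4)=-
k=3: j=0 S=84.3068 intr=12.6832 cont=16.9484 V=16.9484[hold]; j=1 S=105.6503 intr=0.0000 cont=7.0760 V=7.0760[hold]; j=2 S=132.3971 intr=0.0000 cont=1.8813 V=1.8813[hold]; j=3 S=165.9154 intr=0.0000 cont=0.2346 V=0.2346[hold]  S*(3)=-
k=2: j=0 S=94.3771 intr=2.6129 cont=12.1331 V=12.1331[hold]; j=1 S=118.2700 intr=0.0000 cont=4.5474 V=4.5474[hold]; j=2 S=148.2117 intr=0.0000 cont=1.0807 V=1.0807[hold]  S*(2)=-
k=1: j=0 S=105.6503 intr=0.0000 cont=8.4356 V=8.4356[hold]; j=1 S=132.3971 intr=0.0000 cont=2.8605 V=2.8605[hold]  S*(1)=-
k=0: j=0 S=118.2700 intr=0.0000 cont=5.7195 V=5.7195[hold]  S*(0)=-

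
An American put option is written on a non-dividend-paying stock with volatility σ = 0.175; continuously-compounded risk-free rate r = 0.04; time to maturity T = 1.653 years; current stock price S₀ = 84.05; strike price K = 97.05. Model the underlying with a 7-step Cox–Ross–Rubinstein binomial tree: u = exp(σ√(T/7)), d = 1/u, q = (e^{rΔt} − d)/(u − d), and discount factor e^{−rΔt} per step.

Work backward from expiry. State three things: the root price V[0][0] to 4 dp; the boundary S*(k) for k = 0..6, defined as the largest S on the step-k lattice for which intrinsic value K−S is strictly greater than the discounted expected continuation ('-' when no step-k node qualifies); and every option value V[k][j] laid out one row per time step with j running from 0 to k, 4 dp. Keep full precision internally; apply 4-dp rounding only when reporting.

price = 13.8114
boundary = - 77.1978 70.9043 77.1978 70.9043 77.1978 84.0500
tree:
13.8114
19.8522 8.7954
26.1457 13.4642 4.8852
31.9262 19.8522 8.1395 2.1376
37.2354 26.1457 13.0447 4.0118 0.5432
42.1118 31.9262 19.8522 7.3473 1.1780 0.0000
46.5906 37.2354 26.1457 13.0000 2.5545 0.0000 0.0000
50.7043 42.1118 31.9262 19.8522 5.5396 0.0000 0.0000 0.0000

Δt=0.23614  u=1.08876  d=0.91848  q=0.53449  discount=0.99060
step 7 (expiry): payoffs max(K−S,0) = 50.7043 42.1118 31.9262 19.8522 5.5396 0.0000 0.0000 0.0000
step 6: (k=6,j=0): S=50.4594, (K−S)⁺=46.5906, hold=45.6782 ⇒ V=46.5906 exercise | (k=6,j=1): S=59.8146, (K−S)⁺=37.2354, hold=36.3230 ⇒ V=37.2354 exercise | (k=6,j=2): S=70.9043, (K−S)⁺=26.1457, hold=25.2333 ⇒ V=26.1457 exercise | (k=6,j=3): S=84.0500, (K−S)⁺=13.0000, hold=12.0876 ⇒ V=13.0000 exercise | (k=6,j=4): S=99.6329, (K−S)⁺=0.0000, hold=2.5545 ⇒ V=2.5545 continue | (k=6,j=5): S=118.1049, (K−S)⁺=0.0000, hold=0.0000 ⇒ V=0.0000 continue | (k=6,j=6): S=140.0017, (K−S)⁺=0.0000, hold=0.0000 ⇒ V=0.0000 continue  boundary S*=84.0500
step 5: (k=5,j=0): S=54.9382, (K−S)⁺=42.1118, hold=41.1994 ⇒ V=42.1118 exercise | (k=5,j=1): S=65.1238, (K−S)⁺=31.9262, hold=31.0138 ⇒ V=31.9262 exercise | (k=5,j=2): S=77.1978, (K−S)⁺=19.8522, hold=18.9398 ⇒ V=19.8522 exercise | (k=5,j=3): S=91.5104, (K−S)⁺=5.5396, hold=7.3473 ⇒ V=7.3473 continue | (k=5,j=4): S=108.4765, (K−S)⁺=0.0000, hold=1.1780 ⇒ V=1.1780 continue | (k=5,j=5): S=128.5881, (K−S)⁺=0.0000, hold=0.0000 ⇒ V=0.0000 continue  boundary S*=77.1978
step 4: (k=4,j=0): S=59.8146, (K−S)⁺=37.2354, hold=36.3230 ⇒ V=37.2354 exercise | (k=4,j=1): S=70.9043, (K−S)⁺=26.1457, hold=25.2333 ⇒ V=26.1457 exercise | (k=4,j=2): S=84.0500, (K−S)⁺=13.0000, hold=13.0447 ⇒ V=13.0447 continue | (k=4,j=3): S=99.6329, (K−S)⁺=0.0000, hold=4.0118 ⇒ V=4.0118 continue | (k=4,j=4): S=118.1049, (K−S)⁺=0.0000, hold=0.5432 ⇒ V=0.5432 continue  boundary S*=70.9043
step 3: (k=3,j=0): S=65.1238, (K−S)⁺=31.9262, hold=31.0138 ⇒ V=31.9262 exercise | (k=3,j=1): S=77.1978, (K−S)⁺=19.8522, hold=18.9634 ⇒ V=19.8522 exercise | (k=3,j=2): S=91.5104, (K−S)⁺=5.5396, hold=8.1395 ⇒ V=8.1395 continue | (k=3,j=3): S=108.4765, (K−S)⁺=0.0000, hold=2.1376 ⇒ V=2.1376 continue  boundary S*=77.1978
step 2: (k=2,j=0): S=70.9043, (K−S)⁺=26.1457, hold=25.2333 ⇒ V=26.1457 exercise | (k=2,j=1): S=84.0500, (K−S)⁺=13.0000, hold=13.4642 ⇒ V=13.4642 continue | (k=2,j=2): S=99.6329, (K−S)⁺=0.0000, hold=4.8852 ⇒ V=4.8852 continue  boundary S*=70.9043
step 1: (k=1,j=0): S=77.1978, (K−S)⁺=19.8522, hold=19.1855 ⇒ V=19.8522 exercise | (k=1,j=1): S=91.5104, (K−S)⁺=5.5396, hold=8.7954 ⇒ V=8.7954 continue  boundary S*=77.1978
step 0: (k=0,j=0): S=84.0500, (K−S)⁺=13.0000, hold=13.8114 ⇒ V=13.8114 continue  boundary S*=-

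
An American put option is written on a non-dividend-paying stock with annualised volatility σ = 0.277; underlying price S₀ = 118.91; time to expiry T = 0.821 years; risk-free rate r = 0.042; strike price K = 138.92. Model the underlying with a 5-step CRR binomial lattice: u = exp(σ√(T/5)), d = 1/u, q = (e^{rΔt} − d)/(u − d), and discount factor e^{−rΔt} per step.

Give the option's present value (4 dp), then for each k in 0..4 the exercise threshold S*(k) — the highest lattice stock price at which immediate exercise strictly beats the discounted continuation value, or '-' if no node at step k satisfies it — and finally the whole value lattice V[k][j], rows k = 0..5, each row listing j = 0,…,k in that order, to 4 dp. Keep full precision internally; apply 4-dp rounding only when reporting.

price = 23.0599
boundary = - 106.2848 95.0000 106.2848 118.9100
tree:
23.0599
32.6352 13.9059
43.9200 21.7753 6.3135
54.0066 32.6352 11.3331 1.4353
63.0222 43.9200 20.0100 2.9064 0.0000
71.0806 54.0066 32.6352 5.8851 0.0000 0.0000

Δt=0.16420  u=1.11879  d=0.89383  q=0.50273  discount=0.99313
step 5 (expiry): payoffs max(K−S,0) = 71.0806 54.0066 32.6352 5.8851 0.0000 0.0000
step 4: (k=4,j=0): S=75.8978, (K−S)⁺=63.0222, hold=62.0675 ⇒ V=63.0222 exercise | (k=4,j=1): S=95.0000, (K−S)⁺=43.9200, hold=42.9652 ⇒ V=43.9200 exercise | (k=4,j=2): S=118.9100, (K−S)⁺=20.0100, hold=19.0552 ⇒ V=20.0100 exercise | (k=4,j=3): S=148.8377, (K−S)⁺=0.0000, hold=2.9064 ⇒ V=2.9064 continue | (k=4,j=4): S=186.2978, (K−S)⁺=0.0000, hold=0.0000 ⇒ V=0.0000 continue  boundary S*=118.9100
step 3: (k=3,j=0): S=84.9134, (K−S)⁺=54.0066, hold=53.0518 ⇒ V=54.0066 exercise | (k=3,j=1): S=106.2848, (K−S)⁺=32.6352, hold=31.6805 ⇒ V=32.6352 exercise | (k=3,j=2): S=133.0349, (K−S)⁺=5.8851, hold=11.3331 ⇒ V=11.3331 continue | (k=3,j=3): S=166.5177, (K−S)⁺=0.0000, hold=1.4353 ⇒ V=1.4353 continue  boundary S*=106.2848
step 2: (k=2,j=0): S=95.0000, (K−S)⁺=43.9200, hold=42.9652 ⇒ V=43.9200 exercise | (k=2,j=1): S=118.9100, (K−S)⁺=20.0100, hold=21.7753 ⇒ V=21.7753 continue | (k=2,j=2): S=148.8377, (K−S)⁺=0.0000, hold=6.3135 ⇒ V=6.3135 continue  boundary S*=95.0000
step 1: (k=1,j=0): S=106.2848, (K−S)⁺=32.6352, hold=32.5618 ⇒ V=32.6352 exercise | (k=1,j=1): S=133.0349, (K−S)⁺=5.8851, hold=13.9059 ⇒ V=13.9059 continue  boundary S*=106.2848
step 0: (k=0,j=0): S=118.9100, (K−S)⁺=20.0100, hold=23.0599 ⇒ V=23.0599 continue  boundary S*=-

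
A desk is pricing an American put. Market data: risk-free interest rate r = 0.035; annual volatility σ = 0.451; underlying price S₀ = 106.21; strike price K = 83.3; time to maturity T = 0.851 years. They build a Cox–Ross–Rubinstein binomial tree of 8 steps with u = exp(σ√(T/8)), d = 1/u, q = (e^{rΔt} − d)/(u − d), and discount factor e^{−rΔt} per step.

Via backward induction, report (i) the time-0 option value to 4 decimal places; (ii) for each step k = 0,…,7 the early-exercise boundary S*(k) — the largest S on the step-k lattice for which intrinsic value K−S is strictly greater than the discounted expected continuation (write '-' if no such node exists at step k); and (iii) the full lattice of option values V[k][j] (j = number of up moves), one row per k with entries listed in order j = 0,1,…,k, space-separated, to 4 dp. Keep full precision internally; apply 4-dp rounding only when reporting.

price = 6.0584
boundary = - - - - - 50.9042 58.9707 68.3154
tree:
6.0584
8.9998 2.8669
13.0456 4.6153 0.9641
18.3601 7.2956 1.6999 0.1614
24.9284 11.2712 2.9750 0.3091 0.0000
32.3958 16.9010 5.1603 0.5920 0.0000 0.0000
39.3588 24.3293 8.8535 1.1338 0.0000 0.0000 0.0000
45.3694 32.3958 14.9846 2.1716 0.0000 0.0000 0.0000 0.0000
50.5579 39.3588 24.3293 4.1591 0.0000 0.0000 0.0000 0.0000 0.0000

params: Δt=0.10637 u=1.15846 d=0.86321 q=0.47593 e^(-rΔt)=0.99628
t_8 payoffs: 50.5579 39.3588 24.3293 4.1591 0.0000 0.0000 0.0000 0.0000 0.0000
t_7: node(7,0) S=37.9306 payoff=45.3694 vs cont=45.0599 → 45.3694 [stop]  node(7,1) S=50.9042 payoff=32.3958 vs cont=32.0862 → 32.3958 [stop]  node(7,2) S=68.3154 payoff=14.9846 vs cont=14.6751 → 14.9846 [stop]  node(7,3) S=91.6818 payoff=0.0000 vs cont=2.1716 → 2.1716 [wait]  node(7,4) S=123.0404 payoff=0.0000 vs cont=0.0000 → 0.0000 [wait]  node(7,5) S=165.1248 payoff=0.0000 vs cont=0.0000 → 0.0000 [wait]  node(7,6) S=221.6037 payoff=0.0000 vs cont=0.0000 → 0.0000 [wait]  node(7,7) S=297.4004 payoff=0.0000 vs cont=0.0000 → 0.0000 [wait]  ⇒ S*(7)=68.3154
t_6: node(6,0) S=43.9412 payoff=39.3588 vs cont=39.0493 → 39.3588 [stop]  node(6,1) S=58.9707 payoff=24.3293 vs cont=24.0198 → 24.3293 [stop]  node(6,2) S=79.1409 payoff=4.1591 vs cont=8.8535 → 8.8535 [wait]  node(6,3) S=106.2100 payoff=0.0000 vs cont=1.1338 → 1.1338 [wait]  node(6,4) S=142.5378 payoff=0.0000 vs cont=0.0000 → 0.0000 [wait]  node(6,5) S=191.2911 payoff=0.0000 vs cont=0.0000 → 0.0000 [wait]  node(6,6) S=256.7198 payoff=0.0000 vs cont=0.0000 → 0.0000 [wait]  ⇒ S*(6)=58.9707
t_5: node(5,0) S=50.9042 payoff=32.3958 vs cont=32.0862 → 32.3958 [stop]  node(5,1) S=68.3154 payoff=14.9846 vs cont=16.9010 → 16.9010 [wait]  node(5,2) S=91.6818 payoff=0.0000 vs cont=5.1603 → 5.1603 [wait]  node(5,3) S=123.0404 payoff=0.0000 vs cont=0.5920 → 0.5920 [wait]  node(5,4) S=165.1248 payoff=0.0000 vs cont=0.0000 → 0.0000 [wait]  node(5,5) S=221.6037 payoff=0.0000 vs cont=0.0000 → 0.0000 [wait]  ⇒ S*(5)=50.9042
t_4: node(4,0) S=58.9707 payoff=24.3293 vs cont=24.9284 → 24.9284 [wait]  node(4,1) S=79.1409 payoff=4.1591 vs cont=11.2712 → 11.2712 [wait]  node(4,2) S=106.2100 payoff=0.0000 vs cont=2.9750 → 2.9750 [wait]  node(4,3) S=142.5378 payoff=0.0000 vs cont=0.3091 → 0.3091 [wait]  node(4,4) S=191.2911 payoff=0.0000 vs cont=0.0000 → 0.0000 [wait]  ⇒ S*(4)=-
t_3: node(3,0) S=68.3154 payoff=14.9846 vs cont=18.3601 → 18.3601 [wait]  node(3,1) S=91.6818 payoff=0.0000 vs cont=7.2956 → 7.2956 [wait]  node(3,2) S=123.0404 payoff=0.0000 vs cont=1.6999 → 1.6999 [wait]  node(3,3) S=165.1248 payoff=0.0000 vs cont=0.1614 → 0.1614 [wait]  ⇒ S*(3)=-
t_2: node(2,0) S=79.1409 payoff=4.1591 vs cont=13.0456 → 13.0456 [wait]  node(2,1) S=106.2100 payoff=0.0000 vs cont=4.6153 → 4.6153 [wait]  node(2,2) S=142.5378 payoff=0.0000 vs cont=0.9641 → 0.9641 [wait]  ⇒ S*(2)=-
t_1: node(1,0) S=91.6818 payoff=0.0000 vs cont=8.9998 → 8.9998 [wait]  node(1,1) S=123.0404 payoff=0.0000 vs cont=2.8669 → 2.8669 [wait]  ⇒ S*(1)=-
t_0: node(0,0) S=106.2100 payoff=0.0000 vs cont=6.0584 → 6.0584 [wait]  ⇒ S*(0)=-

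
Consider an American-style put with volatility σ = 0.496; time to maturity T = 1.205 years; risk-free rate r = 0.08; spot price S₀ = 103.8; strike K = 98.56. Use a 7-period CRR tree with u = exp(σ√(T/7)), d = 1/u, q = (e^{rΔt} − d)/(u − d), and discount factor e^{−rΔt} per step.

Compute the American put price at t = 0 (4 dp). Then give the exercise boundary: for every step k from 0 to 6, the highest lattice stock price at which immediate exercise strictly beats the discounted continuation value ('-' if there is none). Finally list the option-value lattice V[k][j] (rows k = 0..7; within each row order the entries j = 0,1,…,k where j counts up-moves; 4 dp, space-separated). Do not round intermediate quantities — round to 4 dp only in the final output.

price = 15.8862
boundary = - - - 55.9855 45.5724 55.9855 68.7780
tree:
15.8862
22.8017 8.9165
31.7241 13.8759 3.8471
42.5745 20.9844 6.6413 0.9571
52.9876 30.6031 11.2586 1.8740 0.0000
61.4639 42.5745 18.6273 3.6692 0.0000 0.0000
68.3637 52.9876 29.7820 7.1842 0.0000 0.0000 0.0000
73.9801 61.4639 42.5745 14.0665 0.0000 0.0000 0.0000 0.0000

Δt=0.17214, u=1.22850, d=0.81400, q=0.48219, disc=e^(-rΔt)=0.98632
k=7 terminal: V=max(K-S,0) → 73.9801 61.4639 42.5745 14.0665 0.0000 0.0000 0.0000 0.0000
k=6: j=0 S=30.1963 intr=68.3637 cont=67.0157 V=68.3637[EX]; j=1 S=45.5724 intr=52.9876 cont=51.6396 V=52.9876[EX]; j=2 S=68.7780 intr=29.7820 cont=28.4340 V=29.7820[EX]; j=3 S=103.8000 intr=0.0000 cont=7.1842 V=7.1842[hold]; j=4 S=156.6553 intr=0.0000 cont=0.0000 V=0.0000[hold]; j=5 S=236.4247 intr=0.0000 cont=0.0000 V=0.0000[hold]; j=6 S=356.8128 intr=0.0000 cont=0.0000 V=0.0000[hold]  S*(6)=68.7780
k=5: j=0 S=37.0961 intr=61.4639 cont=60.1159 V=61.4639[EX]; j=1 S=55.9855 intr=42.5745 cont=41.2265 V=42.5745[EX]; j=2 S=84.4935 intr=14.0665 cont=18.6273 V=18.6273[hold]; j=3 S=127.5179 intr=0.0000 cont=3.6692 V=3.6692[hold]; j=4 S=192.4504 intr=0.0000 cont=0.0000 V=0.0000[hold]; j=5 S=290.4468 intr=0.0000 cont=0.0000 V=0.0000[hold]  S*(5)=55.9855
k=4: j=0 S=45.5724 intr=52.9876 cont=51.6396 V=52.9876[EX]; j=1 S=68.7780 intr=29.7820 cont=30.6031 V=30.6031[hold]; j=2 S=103.8000 intr=0.0000 cont=11.2586 V=11.2586[hold]; j=3 S=156.6553 intr=0.0000 cont=1.8740 V=1.8740[hold]; j=4 S=236.4247 intr=0.0000 cont=0.0000 V=0.0000[hold]  S*(4)=45.5724
k=3: j=0 S=55.9855 intr=42.5745 cont=41.6170 V=42.5745[EX]; j=1 S=84.4935 intr=14.0665 cont=20.9844 V=20.9844[hold]; j=2 S=127.5179 intr=0.0000 cont=6.6413 V=6.6413[hold]; j=3 S=192.4504 intr=0.0000 cont=0.9571 V=0.9571[hold]  S*(3)=55.9855
k=2: j=0 S=68.7780 intr=29.7820 cont=31.7241 V=31.7241[hold]; j=1 S=103.8000 intr=0.0000 cont=13.8759 V=13.8759[hold]; j=2 S=156.6553 intr=0.0000 cont=3.8471 V=3.8471[hold]  S*(2)=-
k=1: j=0 S=84.4935 intr=14.0665 cont=22.8017 V=22.8017[hold]; j=1 S=127.5179 intr=0.0000 cont=8.9165 V=8.9165[hold]  S*(1)=-
k=0: j=0 S=103.8000 intr=0.0000 cont=15.8862 V=15.8862[hold]  S*(0)=-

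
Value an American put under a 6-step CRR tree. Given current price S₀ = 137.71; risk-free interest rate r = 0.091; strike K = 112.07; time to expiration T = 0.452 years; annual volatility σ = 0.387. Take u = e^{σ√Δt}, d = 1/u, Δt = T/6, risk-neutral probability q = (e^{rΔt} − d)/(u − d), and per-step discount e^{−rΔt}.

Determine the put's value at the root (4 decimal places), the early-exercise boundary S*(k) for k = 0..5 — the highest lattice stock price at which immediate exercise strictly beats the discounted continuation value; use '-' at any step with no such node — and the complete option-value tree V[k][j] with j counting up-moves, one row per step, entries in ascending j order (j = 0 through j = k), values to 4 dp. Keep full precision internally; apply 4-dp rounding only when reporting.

Δt=0.07533, u=1.11207, d=0.89923, q=0.50579, disc=e^(-rΔt)=0.99317
k=6 terminal: V=max(K-S,0) → 39.2615 22.0284 0.7164 0.0000 0.0000 0.0000 0.0000
k=5: j=0 S=80.9678 intr=31.1022 cont=30.3365 V=31.1022[EX]; j=1 S=100.1322 intr=11.9378 cont=11.1722 V=11.9378[EX]; j=2 S=123.8326 intr=0.0000 cont=0.3516 V=0.3516[hold]; j=3 S=153.1426 intr=0.0000 cont=0.0000 V=0.0000[hold]; j=4 S=189.3901 intr=0.0000 cont=0.0000 V=0.0000[hold]; j=5 S=234.2170 intr=0.0000 cont=0.0000 V=0.0000[hold]  S*(5)=100.1322
k=4: j=0 S=90.0416 intr=22.0284 cont=21.2628 V=22.0284[EX]; j=1 S=111.3536 intr=0.7164 cont=6.0361 V=6.0361[hold]; j=2 S=137.7100 intr=0.0000 cont=0.1726 V=0.1726[hold]; j=3 S=170.3047 intr=0.0000 cont=0.0000 V=0.0000[hold]; j=4 S=210.6143 intr=0.0000 cont=0.0000 V=0.0000[hold]  S*(4)=90.0416
k=3: j=0 S=100.1322 intr=11.9378 cont=13.8444 V=13.8444[hold]; j=1 S=123.8326 intr=0.0000 cont=3.0494 V=3.0494[hold]; j=2 S=153.1426 intr=0.0000 cont=0.0847 V=0.0847[hold]; j=3 S=189.3901 intr=0.0000 cont=0.0000 V=0.0000[hold]  S*(3)=-
k=2: j=0 S=111.3536 intr=0.7164 cont=8.3271 V=8.3271[hold]; j=1 S=137.7100 intr=0.0000 cont=1.5393 V=1.5393[hold]; j=2 S=170.3047 intr=0.0000 cont=0.0416 V=0.0416[hold]  S*(2)=-
k=1: j=0 S=123.8326 intr=0.0000 cont=4.8605 V=4.8605[hold]; j=1 S=153.1426 intr=0.0000 cont=0.7764 V=0.7764[hold]  S*(1)=-
k=0: j=0 S=137.7100 intr=0.0000 cont=2.7757 V=2.7757[hold]  S*(0)=-

price = 2.7757
boundary = - - - - 90.0416 100.1322
tree:
2.7757
4.8605 0.7764
8.3271 1.5393 0.0416
13.8444 3.0494 0.0847 0.0000
22.0284 6.0361 0.1726 0.0000 0.0000
31.1022 11.9378 0.3516 0.0000 0.0000 0.0000
39.2615 22.0284 0.7164 0.0000 0.0000 0.0000 0.0000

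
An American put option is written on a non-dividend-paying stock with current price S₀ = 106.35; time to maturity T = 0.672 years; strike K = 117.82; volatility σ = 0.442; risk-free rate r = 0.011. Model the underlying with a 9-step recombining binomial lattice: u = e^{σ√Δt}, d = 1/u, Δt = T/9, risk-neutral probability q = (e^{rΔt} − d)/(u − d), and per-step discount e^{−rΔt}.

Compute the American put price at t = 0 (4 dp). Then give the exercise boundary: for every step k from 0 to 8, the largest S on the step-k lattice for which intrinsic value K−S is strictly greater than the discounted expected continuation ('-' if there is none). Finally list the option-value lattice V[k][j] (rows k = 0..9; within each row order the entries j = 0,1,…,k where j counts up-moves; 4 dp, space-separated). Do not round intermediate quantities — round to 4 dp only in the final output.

price = 21.8059
boundary = - - - - 65.6033 74.0250 65.6033 74.0250 83.5279
tree:
21.8059
28.4352 14.4646
35.9838 20.0822 8.2366
44.0832 27.0307 12.3826 3.6359
52.2167 35.1063 18.0886 6.0528 0.9520
59.6803 43.7950 25.4957 9.8750 1.8088 0.0000
66.2948 52.2167 34.3587 15.6745 3.4366 0.0000 0.0000
72.1568 59.6803 43.7950 23.9148 6.5293 0.0000 0.0000 0.0000
77.3518 66.2948 52.2167 34.2921 12.4053 0.0000 0.0000 0.0000 0.0000
81.9558 72.1568 59.6803 43.7950 23.5693 0.0000 0.0000 0.0000 0.0000 0.0000

Δt=0.07467  u=1.12837  d=0.88623  q=0.47324  discount=0.99918
step 9 (expiry): payoffs max(K−S,0) = 81.9558 72.1568 59.6803 43.7950 23.5693 0.0000 0.0000 0.0000 0.0000 0.0000
step 8: (k=8,j=0): S=40.4682, (K−S)⁺=77.3518, hold=77.2551 ⇒ V=77.3518 exercise | (k=8,j=1): S=51.5252, (K−S)⁺=66.2948, hold=66.1981 ⇒ V=66.2948 exercise | (k=8,j=2): S=65.6033, (K−S)⁺=52.2167, hold=52.1200 ⇒ V=52.2167 exercise | (k=8,j=3): S=83.5279, (K−S)⁺=34.2921, hold=34.1954 ⇒ V=34.2921 exercise | (k=8,j=4): S=106.3500, (K−S)⁺=11.4700, hold=12.4053 ⇒ V=12.4053 continue | (k=8,j=5): S=135.4077, (K−S)⁺=0.0000, hold=0.0000 ⇒ V=0.0000 continue | (k=8,j=6): S=172.4048, (K−S)⁺=0.0000, hold=0.0000 ⇒ V=0.0000 continue | (k=8,j=7): S=219.5105, (K−S)⁺=0.0000, hold=0.0000 ⇒ V=0.0000 continue | (k=8,j=8): S=279.4867, (K−S)⁺=0.0000, hold=0.0000 ⇒ V=0.0000 continue  boundary S*=83.5279
step 7: (k=7,j=0): S=45.6632, (K−S)⁺=72.1568, hold=72.0600 ⇒ V=72.1568 exercise | (k=7,j=1): S=58.1397, (K−S)⁺=59.6803, hold=59.5836 ⇒ V=59.6803 exercise | (k=7,j=2): S=74.0250, (K−S)⁺=43.7950, hold=43.6982 ⇒ V=43.7950 exercise | (k=7,j=3): S=94.2507, (K−S)⁺=23.5693, hold=23.9148 ⇒ V=23.9148 continue | (k=7,j=4): S=120.0025, (K−S)⁺=0.0000, hold=6.5293 ⇒ V=6.5293 continue | (k=7,j=5): S=152.7905, (K−S)⁺=0.0000, hold=0.0000 ⇒ V=0.0000 continue | (k=7,j=6): S=194.5370, (K−S)⁺=0.0000, hold=0.0000 ⇒ V=0.0000 continue | (k=7,j=7): S=247.6898, (K−S)⁺=0.0000, hold=0.0000 ⇒ V=0.0000 continue  boundary S*=74.0250
step 6: (k=6,j=0): S=51.5252, (K−S)⁺=66.2948, hold=66.1981 ⇒ V=66.2948 exercise | (k=6,j=1): S=65.6033, (K−S)⁺=52.2167, hold=52.1200 ⇒ V=52.2167 exercise | (k=6,j=2): S=83.5279, (K−S)⁺=34.2921, hold=34.3587 ⇒ V=34.3587 continue | (k=6,j=3): S=106.3500, (K−S)⁺=11.4700, hold=15.6745 ⇒ V=15.6745 continue | (k=6,j=4): S=135.4077, (K−S)⁺=0.0000, hold=3.4366 ⇒ V=3.4366 continue | (k=6,j=5): S=172.4048, (K−S)⁺=0.0000, hold=0.0000 ⇒ V=0.0000 continue | (k=6,j=6): S=219.5105, (K−S)⁺=0.0000, hold=0.0000 ⇒ V=0.0000 continue  boundary S*=65.6033
step 5: (k=5,j=0): S=58.1397, (K−S)⁺=59.6803, hold=59.5836 ⇒ V=59.6803 exercise | (k=5,j=1): S=74.0250, (K−S)⁺=43.7950, hold=43.7297 ⇒ V=43.7950 exercise | (k=5,j=2): S=94.2507, (K−S)⁺=23.5693, hold=25.4957 ⇒ V=25.4957 continue | (k=5,j=3): S=120.0025, (K−S)⁺=0.0000, hold=9.8750 ⇒ V=9.8750 continue | (k=5,j=4): S=152.7905, (K−S)⁺=0.0000, hold=1.8088 ⇒ V=1.8088 continue | (k=5,j=5): S=194.5370, (K−S)⁺=0.0000, hold=0.0000 ⇒ V=0.0000 continue  boundary S*=74.0250
step 4: (k=4,j=0): S=65.6033, (K−S)⁺=52.2167, hold=52.1200 ⇒ V=52.2167 exercise | (k=4,j=1): S=83.5279, (K−S)⁺=34.2921, hold=35.1063 ⇒ V=35.1063 continue | (k=4,j=2): S=106.3500, (K−S)⁺=11.4700, hold=18.0886 ⇒ V=18.0886 continue | (k=4,j=3): S=135.4077, (K−S)⁺=0.0000, hold=6.0528 ⇒ V=6.0528 continue | (k=4,j=4): S=172.4048, (K−S)⁺=0.0000, hold=0.9520 ⇒ V=0.9520 continue  boundary S*=65.6033
step 3: (k=3,j=0): S=74.0250, (K−S)⁺=43.7950, hold=44.0832 ⇒ V=44.0832 continue | (k=3,j=1): S=94.2507, (K−S)⁺=23.5693, hold=27.0307 ⇒ V=27.0307 continue | (k=3,j=2): S=120.0025, (K−S)⁺=0.0000, hold=12.3826 ⇒ V=12.3826 continue | (k=3,j=3): S=152.7905, (K−S)⁺=0.0000, hold=3.6359 ⇒ V=3.6359 continue  boundary S*=-
step 2: (k=2,j=0): S=83.5279, (K−S)⁺=34.2921, hold=35.9838 ⇒ V=35.9838 continue | (k=2,j=1): S=106.3500, (K−S)⁺=11.4700, hold=20.0822 ⇒ V=20.0822 continue | (k=2,j=2): S=135.4077, (K−S)⁺=0.0000, hold=8.2366 ⇒ V=8.2366 continue  boundary S*=-
step 1: (k=1,j=0): S=94.2507, (K−S)⁺=23.5693, hold=28.4352 ⇒ V=28.4352 continue | (k=1,j=1): S=120.0025, (K−S)⁺=0.0000, hold=14.4646 ⇒ V=14.4646 continue  boundary S*=-
step 0: (k=0,j=0): S=106.3500, (K−S)⁺=11.4700, hold=21.8059 ⇒ V=21.8059 continue  boundary S*=-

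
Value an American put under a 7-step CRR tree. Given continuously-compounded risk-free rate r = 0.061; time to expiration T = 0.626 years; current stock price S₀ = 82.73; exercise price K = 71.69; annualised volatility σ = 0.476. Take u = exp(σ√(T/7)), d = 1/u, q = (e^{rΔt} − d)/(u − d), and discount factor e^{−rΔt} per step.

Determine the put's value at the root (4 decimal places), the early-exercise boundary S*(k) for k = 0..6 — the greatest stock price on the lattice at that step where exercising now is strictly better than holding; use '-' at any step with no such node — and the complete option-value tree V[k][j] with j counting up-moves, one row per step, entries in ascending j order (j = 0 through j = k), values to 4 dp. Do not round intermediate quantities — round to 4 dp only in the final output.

params: Δt=0.08943 u=1.15298 d=0.86732 q=0.48362 e^(-rΔt)=0.99456
t_7 payoffs: 41.1462 31.0866 17.7137 0.0000 0.0000 0.0000 0.0000 0.0000
t_6: node(6,0) S=35.2162 payoff=36.4738 vs cont=36.0838 → 36.4738 [stop]  node(6,1) S=46.8148 payoff=24.8752 vs cont=24.4852 → 24.8752 [stop]  node(6,2) S=62.2333 payoff=9.4567 vs cont=9.0972 → 9.4567 [stop]  node(6,3) S=82.7300 payoff=0.0000 vs cont=0.0000 → 0.0000 [wait]  node(6,4) S=109.9773 payoff=0.0000 vs cont=0.0000 → 0.0000 [wait]  node(6,5) S=146.1986 payoff=0.0000 vs cont=0.0000 → 0.0000 [wait]  node(6,6) S=194.3495 payoff=0.0000 vs cont=0.0000 → 0.0000 [wait]  ⇒ S*(6)=62.2333
t_5: node(5,0) S=40.6034 payoff=31.0866 vs cont=30.6966 → 31.0866 [stop]  node(5,1) S=53.9763 payoff=17.7137 vs cont=17.3237 → 17.7137 [stop]  node(5,2) S=71.7535 payoff=0.0000 vs cont=4.8567 → 4.8567 [wait]  node(5,3) S=95.3857 payoff=0.0000 vs cont=0.0000 → 0.0000 [wait]  node(5,4) S=126.8012 payoff=0.0000 vs cont=0.0000 → 0.0000 [wait]  node(5,5) S=168.5634 payoff=0.0000 vs cont=0.0000 → 0.0000 [wait]  ⇒ S*(5)=53.9763
t_4: node(4,0) S=46.8148 payoff=24.8752 vs cont=24.4852 → 24.8752 [stop]  node(4,1) S=62.2333 payoff=9.4567 vs cont=11.4332 → 11.4332 [wait]  node(4,2) S=82.7300 payoff=0.0000 vs cont=2.4942 → 2.4942 [wait]  node(4,3) S=109.9773 payoff=0.0000 vs cont=0.0000 → 0.0000 [wait]  node(4,4) S=146.1986 payoff=0.0000 vs cont=0.0000 → 0.0000 [wait]  ⇒ S*(4)=46.8148
t_3: node(3,0) S=53.9763 payoff=17.7137 vs cont=18.2744 → 18.2744 [wait]  node(3,1) S=71.7535 payoff=0.0000 vs cont=7.0714 → 7.0714 [wait]  node(3,2) S=95.3857 payoff=0.0000 vs cont=1.2810 → 1.2810 [wait]  node(3,3) S=126.8012 payoff=0.0000 vs cont=0.0000 → 0.0000 [wait]  ⇒ S*(3)=-
t_2: node(2,0) S=62.2333 payoff=9.4567 vs cont=12.7865 → 12.7865 [wait]  node(2,1) S=82.7300 payoff=0.0000 vs cont=4.2478 → 4.2478 [wait]  node(2,2) S=109.9773 payoff=0.0000 vs cont=0.6579 → 0.6579 [wait]  ⇒ S*(2)=-
t_1: node(1,0) S=71.7535 payoff=0.0000 vs cont=8.6099 → 8.6099 [wait]  node(1,1) S=95.3857 payoff=0.0000 vs cont=2.4980 → 2.4980 [wait]  ⇒ S*(1)=-
t_0: node(0,0) S=82.7300 payoff=0.0000 vs cont=5.6232 → 5.6232 [wait]  ⇒ S*(0)=-

price = 5.6232
boundary = - - - - 46.8148 53.9763 62.2333
tree:
5.6232
8.6099 2.4980
12.7865 4.2478 0.6579
18.2744 7.0714 1.2810 0.0000
24.8752 11.4332 2.4942 0.0000 0.0000
31.0866 17.7137 4.8567 0.0000 0.0000 0.0000
36.4738 24.8752 9.4567 0.0000 0.0000 0.0000 0.0000
41.1462 31.0866 17.7137 0.0000 0.0000 0.0000 0.0000 0.0000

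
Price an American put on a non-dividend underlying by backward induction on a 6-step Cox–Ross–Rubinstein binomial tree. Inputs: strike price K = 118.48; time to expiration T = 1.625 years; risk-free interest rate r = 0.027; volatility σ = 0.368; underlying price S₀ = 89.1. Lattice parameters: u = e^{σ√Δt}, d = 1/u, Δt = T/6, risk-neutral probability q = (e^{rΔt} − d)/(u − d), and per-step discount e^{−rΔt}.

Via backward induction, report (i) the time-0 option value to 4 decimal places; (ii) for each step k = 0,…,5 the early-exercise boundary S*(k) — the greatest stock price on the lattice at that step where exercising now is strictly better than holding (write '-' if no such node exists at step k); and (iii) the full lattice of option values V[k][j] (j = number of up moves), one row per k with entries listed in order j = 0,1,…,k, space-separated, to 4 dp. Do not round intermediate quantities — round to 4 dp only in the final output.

Δt=0.27083  u=1.21108  d=0.82571  q=0.47131  discount=0.99271
step 6 (expiry): payoffs max(K−S,0) = 90.2417 77.0624 57.7321 29.3800 0.0000 0.0000 0.0000
step 5: (k=5,j=0): S=34.1989, (K−S)⁺=84.2811, hold=83.4179 ⇒ V=84.2811 exercise | (k=5,j=1): S=50.1601, (K−S)⁺=68.3199, hold=67.4567 ⇒ V=68.3199 exercise | (k=5,j=2): S=73.5706, (K−S)⁺=44.9094, hold=44.0461 ⇒ V=44.9094 exercise | (k=5,j=3): S=107.9073, (K−S)⁺=10.5727, hold=15.4197 ⇒ V=15.4197 continue | (k=5,j=4): S=158.2695, (K−S)⁺=0.0000, hold=0.0000 ⇒ V=0.0000 continue | (k=5,j=5): S=232.1365, (K−S)⁺=0.0000, hold=0.0000 ⇒ V=0.0000 continue  boundary S*=73.5706
step 4: (k=4,j=0): S=41.4176, (K−S)⁺=77.0624, hold=76.1992 ⇒ V=77.0624 exercise | (k=4,j=1): S=60.7479, (K−S)⁺=57.7321, hold=56.8689 ⇒ V=57.7321 exercise | (k=4,j=2): S=89.1000, (K−S)⁺=29.3800, hold=30.7846 ⇒ V=30.7846 continue | (k=4,j=3): S=130.6845, (K−S)⁺=0.0000, hold=8.0928 ⇒ V=8.0928 continue | (k=4,j=4): S=191.6771, (K−S)⁺=0.0000, hold=0.0000 ⇒ V=0.0000 continue  boundary S*=60.7479
step 3: (k=3,j=0): S=50.1601, (K−S)⁺=68.3199, hold=67.4567 ⇒ V=68.3199 exercise | (k=3,j=1): S=73.5706, (K−S)⁺=44.9094, hold=44.7033 ⇒ V=44.9094 exercise | (k=3,j=2): S=107.9073, (K−S)⁺=10.5727, hold=19.9433 ⇒ V=19.9433 continue | (k=3,j=3): S=158.2695, (K−S)⁺=0.0000, hold=4.2474 ⇒ V=4.2474 continue  boundary S*=73.5706
step 2: (k=2,j=0): S=60.7479, (K−S)⁺=57.7321, hold=56.8689 ⇒ V=57.7321 exercise | (k=2,j=1): S=89.1000, (K−S)⁺=29.3800, hold=32.9011 ⇒ V=32.9011 continue | (k=2,j=2): S=130.6845, (K−S)⁺=0.0000, hold=12.4542 ⇒ V=12.4542 continue  boundary S*=60.7479
step 1: (k=1,j=0): S=73.5706, (K−S)⁺=44.9094, hold=45.6936 ⇒ V=45.6936 continue | (k=1,j=1): S=107.9073, (K−S)⁺=10.5727, hold=23.0947 ⇒ V=23.0947 continue  boundary S*=-
step 0: (k=0,j=0): S=89.1000, (K−S)⁺=29.3800, hold=34.7871 ⇒ V=34.7871 continue  boundary S*=-

price = 34.7871
boundary = - - 60.7479 73.5706 60.7479 73.5706
tree:
34.7871
45.6936 23.0947
57.7321 32.9011 12.4542
68.3199 44.9094 19.9433 4.2474
77.0624 57.7321 30.7846 8.0928 0.0000
84.2811 68.3199 44.9094 15.4197 0.0000 0.0000
90.2417 77.0624 57.7321 29.3800 0.0000 0.0000 0.0000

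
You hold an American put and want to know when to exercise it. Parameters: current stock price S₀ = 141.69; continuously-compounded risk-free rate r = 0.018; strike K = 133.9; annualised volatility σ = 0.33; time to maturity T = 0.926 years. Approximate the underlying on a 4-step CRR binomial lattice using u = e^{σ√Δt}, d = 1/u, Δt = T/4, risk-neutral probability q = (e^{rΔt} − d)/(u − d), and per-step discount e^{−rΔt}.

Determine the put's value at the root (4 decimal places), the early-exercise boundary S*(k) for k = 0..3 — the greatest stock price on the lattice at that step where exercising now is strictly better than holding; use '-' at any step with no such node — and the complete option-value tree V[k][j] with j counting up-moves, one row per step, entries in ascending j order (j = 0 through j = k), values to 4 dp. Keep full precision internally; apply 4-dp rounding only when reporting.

Δt=0.23150, u=1.17208, d=0.85319, q=0.47348, disc=e^(-rΔt)=0.99584
k=4 terminal: V=max(K-S,0) → 58.8218 30.7601 0.0000 0.0000 0.0000
k=3: j=0 S=87.9975 intr=45.9025 cont=45.3457 V=45.9025[EX]; j=1 S=120.8879 intr=13.0121 cont=16.1284 V=16.1284[hold]; j=2 S=166.0716 intr=0.0000 cont=0.0000 V=0.0000[hold]; j=3 S=228.1434 intr=0.0000 cont=0.0000 V=0.0000[hold]  S*(3)=87.9975
k=2: j=0 S=103.1399 intr=30.7601 cont=31.6727 V=31.6727[hold]; j=1 S=141.6900 intr=0.0000 cont=8.4565 V=8.4565[hold]; j=2 S=194.6488 intr=0.0000 cont=0.0000 V=0.0000[hold]  S*(2)=-
k=1: j=0 S=120.8879 intr=13.0121 cont=20.5942 V=20.5942[hold]; j=1 S=166.0716 intr=0.0000 cont=4.4340 V=4.4340[hold]  S*(1)=-
k=0: j=0 S=141.6900 intr=0.0000 cont=12.8888 V=12.8888[hold]  S*(0)=-

price = 12.8888
boundary = - - - 87.9975
tree:
12.8888
20.5942 4.4340
31.6727 8.4565 0.0000
45.9025 16.1284 0.0000 0.0000
58.8218 30.7601 0.0000 0.0000 0.0000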